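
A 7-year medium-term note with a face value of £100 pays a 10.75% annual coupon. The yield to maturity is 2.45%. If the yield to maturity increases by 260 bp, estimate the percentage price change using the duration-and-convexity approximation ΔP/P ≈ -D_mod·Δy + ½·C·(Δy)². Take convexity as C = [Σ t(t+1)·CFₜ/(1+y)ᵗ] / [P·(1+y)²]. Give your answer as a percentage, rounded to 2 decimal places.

With y = 0.0245:
  t   CF        PV=CF/(1+0.0245)^t    t·PV        t(t+1)·PV
  1        10.75        10.4929        10.4929          20.9858
  2        10.75        10.2420        20.4840          61.4520
  3        10.75         9.9971        29.9912         119.9648
  4        10.75         9.7580        39.0320         195.1599
  5        10.75         9.5246        47.6232         285.7393
  6        10.75         9.2969        55.7812         390.4685
  7       110.75        93.4889       654.4222       5,235.3777
  Σ                    152.8004       857.8267       6,309.1480
P = 152.8004; D_Mac = 5.61404 yrs; D_mod = 5.47978 yrs; C = 39.33891.
Duration effect: -5.47978 × (+0.026) = -0.142474
Convexity effect: 0.5 × 39.33891 × (0.026)² = +0.0132966
ΔP/P ≈ -0.142474 + 0.0132966 = -0.129178 = -12.9178%.

-12.92%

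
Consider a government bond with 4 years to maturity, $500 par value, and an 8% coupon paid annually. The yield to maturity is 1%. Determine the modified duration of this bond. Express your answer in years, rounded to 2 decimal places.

3.59 years

Periodic yield y = 0.01. First find Macaulay duration:
  t   CF        PV=CF/(1+0.01)^t    t·PV
  1        40.00        39.6040        39.6040
  2        40.00        39.2118        78.4237
  3        40.00        38.8236       116.4708
  4       540.00       518.9294     2,075.7175
  Σ                    636.5688     2,310.2160
P = 636.5688; Macaulay duration = 2,310.2160 / 636.5688 = 3.62917 years.
Modified duration = D_Mac / (1 + y) = 3.62917 / 1.01 = 3.59324 years.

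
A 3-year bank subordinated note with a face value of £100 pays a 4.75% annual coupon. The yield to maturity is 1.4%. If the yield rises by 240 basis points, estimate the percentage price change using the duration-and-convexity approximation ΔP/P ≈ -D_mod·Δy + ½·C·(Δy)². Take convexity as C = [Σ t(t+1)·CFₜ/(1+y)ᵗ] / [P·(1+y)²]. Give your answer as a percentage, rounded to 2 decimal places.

-6.48%

With y = 0.014:
  t   CF        PV=CF/(1+0.014)^t    t·PV        t(t+1)·PV
  1         4.75         4.6844         4.6844           9.3688
  2         4.75         4.6197         9.2395          27.7185
  3       104.75       100.4709       301.4126       1,205.6505
  Σ                    109.7750       315.3365       1,242.7377
P = 109.7750; D_Mac = 2.87257 yrs; D_mod = 2.83291 yrs; C = 11.01032.
Duration effect: -2.83291 × (+0.024) = -0.067990
Convexity effect: 0.5 × 11.01032 × (0.024)² = +0.0031710
ΔP/P ≈ -0.067990 + 0.0031710 = -0.064819 = -6.4819%.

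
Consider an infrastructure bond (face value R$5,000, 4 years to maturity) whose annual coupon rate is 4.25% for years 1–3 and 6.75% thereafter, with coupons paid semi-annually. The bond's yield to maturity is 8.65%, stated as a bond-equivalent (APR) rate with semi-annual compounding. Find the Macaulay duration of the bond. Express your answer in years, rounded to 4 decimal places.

3.6934 years

Periodic yield y = 0.04325. Discount each cash flow and weight by its period:
  t   CF        PV=CF/(1+0.04325)^t    t·PV
  1       106.25       101.8452       101.8452
  2       106.25        97.6230       195.2460
  3       106.25        93.5758       280.7275
  4       106.25        89.6965       358.7859
  5       106.25        85.9779       429.8896
  6       106.25        82.4135       494.4813
  7       168.75       125.4657       878.2599
  8     5,168.75     3,683.6502    29,469.2014
  Σ                  4,360.2479    32,208.4368
Price P = Σ PV = 4,360.2479.
Macaulay duration = Σ(t·PV) / P = 32,208.4368 / 4,360.2479 = 7.38684 half-year periods.
In years: 7.38684 / 2 = 3.69342 years.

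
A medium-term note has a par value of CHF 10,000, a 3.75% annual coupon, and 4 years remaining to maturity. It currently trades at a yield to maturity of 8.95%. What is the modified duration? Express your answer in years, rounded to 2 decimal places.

3.46 years

Periodic yield y = 0.0895. First find Macaulay duration:
  t   CF        PV=CF/(1+0.0895)^t    t·PV
  1       375.00       344.1946       344.1946
  2       375.00       315.9198       631.8395
  3       375.00       289.9677       869.9030
  4    10,375.00     7,363.4131    29,453.6525
  Σ                  8,313.4951    31,299.5896
P = 8,313.4951; Macaulay duration = 31,299.5896 / 8,313.4951 = 3.76491 years.
Modified duration = D_Mac / (1 + y) = 3.76491 / 1.0895 = 3.45563 years.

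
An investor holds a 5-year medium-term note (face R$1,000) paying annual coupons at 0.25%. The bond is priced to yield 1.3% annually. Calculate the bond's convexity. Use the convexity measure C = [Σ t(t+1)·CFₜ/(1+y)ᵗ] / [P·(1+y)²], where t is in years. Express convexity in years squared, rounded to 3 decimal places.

29.035

With y = 0.013:
  t   CF        PV=CF/(1+0.013)^t    t·PV        t(t+1)·PV
  1         2.50         2.4679         2.4679           4.9358
  2         2.50         2.4362         4.8725          14.6175
  3         2.50         2.4050         7.2149          28.8598
  4         2.50         2.3741         9.4965          47.4824
  5     1,002.50       939.8037     4,699.0185      28,194.1113
  Σ                    949.4870     4,723.0704      28,290.0067
P = 949.4870.
Convexity = Σ t(t+1)·PV / [P·(1+y)²] = 28,290.0067 / (949.4870 × 1.026169) = 29.03522.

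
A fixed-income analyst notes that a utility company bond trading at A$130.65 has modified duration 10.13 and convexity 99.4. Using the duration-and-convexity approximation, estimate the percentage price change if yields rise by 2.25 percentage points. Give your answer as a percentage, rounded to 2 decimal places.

-20.28%

Duration effect: -D_mod·Δy = -10.13 × (+0.0225) = -0.227925
Convexity effect: ½·C·(Δy)² = 0.5 × 99.4 × (0.0225)² = +0.025160625
ΔP/P ≈ -0.227925 + 0.025160625 = -0.202764375
= -20.2764375%.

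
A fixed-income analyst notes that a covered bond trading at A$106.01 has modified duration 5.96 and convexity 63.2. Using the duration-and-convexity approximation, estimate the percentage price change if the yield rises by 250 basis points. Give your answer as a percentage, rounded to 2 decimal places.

-12.93%

Duration effect: -D_mod·Δy = -5.96 × (+0.025) = -0.149000
Convexity effect: ½·C·(Δy)² = 0.5 × 63.2 × (0.025)² = +0.0197500
ΔP/P ≈ -0.149000 + 0.0197500 = -0.129250
= -12.9250%.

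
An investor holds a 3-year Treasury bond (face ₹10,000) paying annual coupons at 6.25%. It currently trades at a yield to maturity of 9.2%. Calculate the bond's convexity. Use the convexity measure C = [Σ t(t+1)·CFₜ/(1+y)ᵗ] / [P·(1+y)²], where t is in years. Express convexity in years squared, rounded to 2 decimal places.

With y = 0.092:
  t   CF        PV=CF/(1+0.092)^t    t·PV        t(t+1)·PV
  1       625.00       572.3443       572.3443       1,144.6886
  2       625.00       524.1248     1,048.2497       3,144.7490
  3    10,625.00     8,159.4526    24,478.3578      97,913.4311
  Σ                  9,255.9218    26,098.9518     102,202.8688
P = 9,255.9218.
Convexity = Σ t(t+1)·PV / [P·(1+y)²] = 102,202.8688 / (9,255.9218 × 1.192464) = 9.25973.

9.26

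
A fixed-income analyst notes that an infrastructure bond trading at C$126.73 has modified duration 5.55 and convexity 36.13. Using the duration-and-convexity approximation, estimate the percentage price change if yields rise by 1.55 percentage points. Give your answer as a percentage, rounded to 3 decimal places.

-8.168%

Duration effect: -D_mod·Δy = -5.55 × (+0.0155) = -0.086025
Convexity effect: ½·C·(Δy)² = 0.5 × 36.13 × (0.0155)² = +0.00434011625
ΔP/P ≈ -0.086025 + 0.00434011625 = -0.08168488375
= -8.168488375%.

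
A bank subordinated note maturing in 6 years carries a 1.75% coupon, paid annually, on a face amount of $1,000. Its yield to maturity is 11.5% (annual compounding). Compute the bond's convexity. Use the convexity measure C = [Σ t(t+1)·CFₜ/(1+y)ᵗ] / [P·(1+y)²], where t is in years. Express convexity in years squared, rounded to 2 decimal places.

With y = 0.115:
  t   CF        PV=CF/(1+0.115)^t    t·PV        t(t+1)·PV
  1        17.50        15.6951        15.6951          31.3901
  2        17.50        14.0763        28.1526          84.4578
  3        17.50        12.6245        37.8734         151.4937
  4        17.50        11.3224        45.2896         226.4480
  5        17.50        10.1546        50.7731         304.6386
  6     1,017.50       529.5235     3,177.1408      22,239.9857
  Σ                    593.3963     3,354.9246      23,038.4140
P = 593.3963.
Convexity = Σ t(t+1)·PV / [P·(1+y)²] = 23,038.4140 / (593.3963 × 1.243225) = 31.22899.

31.23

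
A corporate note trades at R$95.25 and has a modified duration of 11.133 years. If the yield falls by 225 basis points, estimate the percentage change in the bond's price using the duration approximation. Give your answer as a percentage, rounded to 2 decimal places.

+25.05%

Duration approximation: ΔP/P ≈ -D_mod · Δy = -11.133 × (-0.0225) = +0.2504925.
As a percentage: +25.04925%.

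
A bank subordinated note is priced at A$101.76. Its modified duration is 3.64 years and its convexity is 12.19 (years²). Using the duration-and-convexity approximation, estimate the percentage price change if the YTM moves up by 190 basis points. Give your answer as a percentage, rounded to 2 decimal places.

-6.70%

Duration effect: -D_mod·Δy = -3.64 × (+0.019) = -0.069160
Convexity effect: ½·C·(Δy)² = 0.5 × 12.19 × (0.019)² = +0.002200295
ΔP/P ≈ -0.069160 + 0.002200295 = -0.066959705
= -6.6959705%.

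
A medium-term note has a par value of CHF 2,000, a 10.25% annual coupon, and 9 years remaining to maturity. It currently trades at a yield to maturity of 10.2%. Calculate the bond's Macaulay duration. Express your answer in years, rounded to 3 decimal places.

6.291 years

Periodic yield y = 0.102. Discount each cash flow and weight by its year:
  t   CF        PV=CF/(1+0.102)^t    t·PV
  1       205.00       186.0254       186.0254
  2       205.00       168.8071       337.6142
  3       205.00       153.1825       459.5474
  4       205.00       139.0041       556.0162
  5       205.00       126.1380       630.6899
  6       205.00       114.4628       686.7767
  7       205.00       103.8682       727.0776
  8       205.00        94.2543       754.0343
  9     2,205.00       919.9712     8,279.7410
  Σ                  2,005.7135    12,617.5227
Price P = Σ PV = 2,005.7135.
Macaulay duration = Σ(t·PV) / P = 12,617.5227 / 2,005.7135 = 6.29079 years.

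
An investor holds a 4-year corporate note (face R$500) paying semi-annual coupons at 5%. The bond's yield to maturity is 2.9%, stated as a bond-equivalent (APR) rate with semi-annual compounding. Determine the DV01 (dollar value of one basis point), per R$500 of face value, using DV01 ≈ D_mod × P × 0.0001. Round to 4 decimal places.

R$0.1961

Periodic yield y = 0.0145.
  t   CF        PV=CF/(1+0.0145)^t    t·PV
  1        12.50        12.3213        12.3213
  2        12.50        12.1452        24.2905
  3        12.50        11.9716        35.9149
  4        12.50        11.8005        47.2022
  5        12.50        11.6319        58.1594
  6        12.50        11.4656        68.7937
  7        12.50        11.3017        79.1122
  8       512.50       456.7488     3,653.9908
  Σ                    539.3869     3,979.7850
P = 539.3869; D_Mac = 7.37835 half-year periods = 3.68918 yrs; D_mod = 3.63645 yrs.
DV01 ≈ 3.63645 × 539.3869 × 0.0001 = 0.196145.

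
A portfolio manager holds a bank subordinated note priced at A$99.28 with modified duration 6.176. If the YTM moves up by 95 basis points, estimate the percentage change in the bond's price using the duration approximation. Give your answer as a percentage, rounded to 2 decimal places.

-5.87%

Duration approximation: ΔP/P ≈ -D_mod · Δy = -6.176 × (+0.0095) = -0.058672.
As a percentage: -5.8672%.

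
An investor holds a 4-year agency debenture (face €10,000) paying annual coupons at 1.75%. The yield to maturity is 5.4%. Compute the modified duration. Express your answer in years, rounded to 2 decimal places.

Periodic yield y = 0.054. First find Macaulay duration:
  t   CF        PV=CF/(1+0.054)^t    t·PV
  1       175.00       166.0342       166.0342
  2       175.00       157.5277       315.0553
  3       175.00       149.4570       448.3710
  4    10,175.00     8,244.6453    32,978.5811
  Σ                  8,717.6641    33,908.0415
P = 8,717.6641; Macaulay duration = 33,908.0415 / 8,717.6641 = 3.88958 years.
Modified duration = D_Mac / (1 + y) = 3.88958 / 1.054 = 3.69030 years.

3.69 years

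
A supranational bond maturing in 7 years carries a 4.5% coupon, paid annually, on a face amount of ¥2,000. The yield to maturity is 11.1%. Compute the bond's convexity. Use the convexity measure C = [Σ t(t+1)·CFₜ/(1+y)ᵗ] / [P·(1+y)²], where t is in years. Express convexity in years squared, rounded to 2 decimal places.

36.51

With y = 0.111:
  t   CF        PV=CF/(1+0.111)^t    t·PV        t(t+1)·PV
  1        90.00        81.0081        81.0081         162.0162
  2        90.00        72.9146       145.8292         437.4875
  3        90.00        65.6297       196.8891         787.5562
  4        90.00        59.0726       236.2905       1,181.4525
  5        90.00        53.1707       265.8534       1,595.1204
  6        90.00        47.8584       287.1504       2,010.0527
  7     2,090.00     1,000.3405     7,002.3838      56,019.0708
  Σ                  1,379.9946     8,215.4045      62,192.7563
P = 1,379.9946.
Convexity = Σ t(t+1)·PV / [P·(1+y)²] = 62,192.7563 / (1,379.9946 × 1.234321) = 36.51189.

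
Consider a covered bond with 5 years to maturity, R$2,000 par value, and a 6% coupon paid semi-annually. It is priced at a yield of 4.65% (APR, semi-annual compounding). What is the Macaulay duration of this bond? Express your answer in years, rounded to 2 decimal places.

Periodic yield y = 0.02325. Discount each cash flow and weight by its period:
  t   CF        PV=CF/(1+0.02325)^t    t·PV
  1        60.00        58.6367        58.6367
  2        60.00        57.3044       114.6087
  3        60.00        56.0023       168.0069
  4        60.00        54.7298       218.9194
  5        60.00        53.4863       267.4315
  6        60.00        52.2710       313.6259
  7        60.00        51.0833       357.5831
  8        60.00        49.9226       399.3808
  9        60.00        48.7883       439.0945
  10    2,060.00     1,637.0038    16,370.0380
  Σ                  2,119.2285    18,707.3256
Price P = Σ PV = 2,119.2285.
Macaulay duration = Σ(t·PV) / P = 18,707.3256 / 2,119.2285 = 8.82742 half-year periods.
In years: 8.82742 / 2 = 4.41371 years.

4.41 years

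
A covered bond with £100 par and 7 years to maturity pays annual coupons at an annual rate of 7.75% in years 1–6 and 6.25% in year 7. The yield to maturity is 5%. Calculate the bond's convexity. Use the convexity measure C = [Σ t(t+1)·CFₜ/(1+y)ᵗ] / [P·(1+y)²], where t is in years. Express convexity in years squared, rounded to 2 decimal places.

With y = 0.05:
  t   CF        PV=CF/(1+0.05)^t    t·PV        t(t+1)·PV
  1         7.75         7.3810         7.3810          14.7619
  2         7.75         7.0295        14.0590          42.1769
  3         7.75         6.6947        20.0842          80.3369
  4         7.75         6.3759        25.5038         127.5189
  5         7.75         6.0723        30.3616         182.1698
  6         7.75         5.7832        34.6990         242.8931
  7       106.25        75.5099       528.5692       4,228.5539
  Σ                    114.8465       660.6578       4,918.4114
P = 114.8465.
Convexity = Σ t(t+1)·PV / [P·(1+y)²] = 4,918.4114 / (114.8465 × 1.102500) = 38.84440.

38.84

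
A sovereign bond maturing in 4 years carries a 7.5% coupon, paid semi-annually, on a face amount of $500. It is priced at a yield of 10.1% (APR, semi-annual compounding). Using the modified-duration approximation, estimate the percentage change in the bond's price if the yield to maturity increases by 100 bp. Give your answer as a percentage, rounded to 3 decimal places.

-3.335%

Periodic yield y = 0.0505. Modified duration first:
  t   CF        PV=CF/(1+0.0505)^t    t·PV
  1        18.75        17.8486        17.8486
  2        18.75        16.9906        33.9812
  3        18.75        16.1738        48.5215
  4        18.75        15.3963        61.5853
  5        18.75        14.6562        73.2809
  6        18.75        13.9516        83.7098
  7        18.75        13.2809        92.9666
  8       518.75       349.7757     2,798.2057
  Σ                    458.0739     3,210.0997
P = 458.0739; D_Mac = 7.00782 half-year periods = 3.50391 yrs; D_mod = 3.50391/(1+0.0505) = 3.33547 yrs.
ΔP/P ≈ -D_mod · Δy = -3.33547 × (+0.01) = -0.033355 = -3.3355%.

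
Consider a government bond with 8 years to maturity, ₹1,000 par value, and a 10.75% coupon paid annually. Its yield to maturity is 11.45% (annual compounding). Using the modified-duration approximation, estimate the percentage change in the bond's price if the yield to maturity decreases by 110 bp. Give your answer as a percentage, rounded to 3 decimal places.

+5.633%

Periodic yield y = 0.1145. Modified duration first:
  t   CF        PV=CF/(1+0.1145)^t    t·PV
  1       107.50        96.4558        96.4558
  2       107.50        86.5463       173.0925
  3       107.50        77.6548       232.9644
  4       107.50        69.6768       278.7072
  5       107.50        62.5184       312.5922
  6       107.50        56.0955       336.5730
  7       107.50        50.3324       352.3271
  8     1,107.50       465.2680     3,722.1437
  Σ                    964.5480     5,504.8559
P = 964.5480; D_Mac = 5.70719 yrs; D_mod = 5.70719/(1+0.1145) = 5.12085 yrs.
ΔP/P ≈ -D_mod · Δy = -5.12085 × (-0.011) = +0.056329 = +5.6329%.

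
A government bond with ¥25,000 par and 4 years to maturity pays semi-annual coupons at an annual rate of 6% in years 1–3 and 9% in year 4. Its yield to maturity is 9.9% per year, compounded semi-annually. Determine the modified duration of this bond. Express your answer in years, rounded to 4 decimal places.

Periodic yield y = 0.0495. First find Macaulay duration:
  t   CF        PV=CF/(1+0.0495)^t    t·PV
  1       750.00       714.6260       714.6260
  2       750.00       680.9205     1,361.8409
  3       750.00       648.8046     1,946.4139
  4       750.00       618.2035     2,472.8142
  5       750.00       589.0458     2,945.2289
  6       750.00       561.2632     3,367.5795
  7     1,125.00       802.1866     5,615.3064
  8    26,125.00    17,749.9345   141,999.4763
  Σ                 22,364.9848   160,423.2861
P = 22,364.9848; Macaulay duration = 160,423.2861 / 22,364.9848 = 7.17297 half-year periods = 3.58648 years.
Modified duration = D_Mac / (1 + y) = 3.58648 / 1.0495 = 3.41733 years.

3.4173 years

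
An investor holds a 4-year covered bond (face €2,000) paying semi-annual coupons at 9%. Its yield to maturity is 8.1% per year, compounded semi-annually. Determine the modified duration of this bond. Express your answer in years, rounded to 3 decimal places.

3.321 years

Periodic yield y = 0.0405. First find Macaulay duration:
  t   CF        PV=CF/(1+0.0405)^t    t·PV
  1        90.00        86.4969        86.4969
  2        90.00        83.1301       166.2602
  3        90.00        79.8944       239.6832
  4        90.00        76.7846       307.1384
  5        90.00        73.7959       368.9794
  6        90.00        70.9235       425.5408
  7        90.00        68.1629       477.1401
  8     2,090.00     1,521.2816    12,170.2527
  Σ                  2,060.4698    14,241.4918
P = 2,060.4698; Macaulay duration = 14,241.4918 / 2,060.4698 = 6.91177 half-year periods = 3.45588 years.
Modified duration = D_Mac / (1 + y) = 3.45588 / 1.0405 = 3.32137 years.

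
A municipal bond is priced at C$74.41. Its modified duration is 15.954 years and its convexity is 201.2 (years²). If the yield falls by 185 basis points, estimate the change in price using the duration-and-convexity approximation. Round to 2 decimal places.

Duration effect: -D_mod·Δy = -15.954 × (-0.0185) = +0.295149
Convexity effect: ½·C·(Δy)² = 0.5 × 201.2 × (-0.0185)² = +0.03443035
ΔP/P ≈ +0.295149 + 0.03443035 = +0.32957935
ΔP ≈ 74.41 × (+0.32957935) = +24.5239994335.

+C$24.52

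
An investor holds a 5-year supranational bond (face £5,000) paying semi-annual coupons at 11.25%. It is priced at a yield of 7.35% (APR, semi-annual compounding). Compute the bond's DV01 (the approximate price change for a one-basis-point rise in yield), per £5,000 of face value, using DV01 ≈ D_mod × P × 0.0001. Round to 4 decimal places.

£2.2626

Periodic yield y = 0.03675.
  t   CF        PV=CF/(1+0.03675)^t    t·PV
  1       281.25       271.2804       271.2804
  2       281.25       261.6643       523.3286
  3       281.25       252.3890       757.1670
  4       281.25       243.4425       973.7699
  5       281.25       234.8131     1,174.0655
  6       281.25       226.4896     1,358.9376
  7       281.25       218.4612     1,529.2281
  8       281.25       210.7173     1,685.7383
  9       281.25       203.2479     1,829.2314
  10    5,281.25     3,681.2583    36,812.5825
  Σ                  5,803.7635    46,915.3293
P = 5,803.7635; D_Mac = 8.08360 half-year periods = 4.04180 yrs; D_mod = 3.89853 yrs.
DV01 ≈ 3.89853 × 5,803.7635 × 0.0001 = 2.262615.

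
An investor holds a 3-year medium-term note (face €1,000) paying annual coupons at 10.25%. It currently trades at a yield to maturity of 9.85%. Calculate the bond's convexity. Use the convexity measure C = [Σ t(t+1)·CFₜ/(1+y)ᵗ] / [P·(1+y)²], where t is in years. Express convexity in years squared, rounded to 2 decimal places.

8.76

With y = 0.0985:
  t   CF        PV=CF/(1+0.0985)^t    t·PV        t(t+1)·PV
  1       102.50        93.3091        93.3091         186.6181
  2       102.50        84.9422       169.8845         509.6535
  3     1,102.50       831.7224     2,495.1673       9,980.6692
  Σ                  1,009.9737     2,758.3608      10,676.9408
P = 1,009.9737.
Convexity = Σ t(t+1)·PV / [P·(1+y)²] = 10,676.9408 / (1,009.9737 × 1.206702) = 8.76066.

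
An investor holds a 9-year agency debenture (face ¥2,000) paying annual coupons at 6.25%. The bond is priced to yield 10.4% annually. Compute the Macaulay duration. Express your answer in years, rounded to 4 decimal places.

Periodic yield y = 0.104. Discount each cash flow and weight by its year:
  t   CF        PV=CF/(1+0.104)^t    t·PV
  1       125.00       113.2246       113.2246
  2       125.00       102.5585       205.1171
  3       125.00        92.8972       278.6917
  4       125.00        84.1460       336.5842
  5       125.00        76.2192       381.0962
  6       125.00        69.0392       414.2350
  7       125.00        62.5355       437.7484
  8       125.00        56.6445       453.1557
  9     2,125.00       872.2426     7,850.1830
  Σ                  1,529.5074    10,470.0360
Price P = Σ PV = 1,529.5074.
Macaulay duration = Σ(t·PV) / P = 10,470.0360 / 1,529.5074 = 6.84536 years.

6.8454 years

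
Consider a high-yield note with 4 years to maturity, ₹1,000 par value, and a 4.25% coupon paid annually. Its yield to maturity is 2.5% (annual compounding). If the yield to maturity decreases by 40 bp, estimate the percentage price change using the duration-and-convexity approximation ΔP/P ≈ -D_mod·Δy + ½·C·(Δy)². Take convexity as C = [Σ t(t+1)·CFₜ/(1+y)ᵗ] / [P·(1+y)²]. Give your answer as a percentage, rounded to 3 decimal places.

+1.485%

With y = 0.025:
  t   CF        PV=CF/(1+0.025)^t    t·PV        t(t+1)·PV
  1        42.50        41.4634        41.4634          82.9268
  2        42.50        40.4521        80.9042         242.7127
  3        42.50        39.4655       118.3964         473.5857
  4     1,042.50       944.4535     3,777.8142      18,889.0709
  Σ                  1,065.8345     4,018.5783      19,688.2961
P = 1,065.8345; D_Mac = 3.77036 yrs; D_mod = 3.67840 yrs; C = 17.58209.
Duration effect: -3.67840 × (-0.004) = +0.014714
Convexity effect: 0.5 × 17.58209 × (-0.004)² = +0.0001407
ΔP/P ≈ +0.014714 + 0.0001407 = +0.014854 = +1.4854%.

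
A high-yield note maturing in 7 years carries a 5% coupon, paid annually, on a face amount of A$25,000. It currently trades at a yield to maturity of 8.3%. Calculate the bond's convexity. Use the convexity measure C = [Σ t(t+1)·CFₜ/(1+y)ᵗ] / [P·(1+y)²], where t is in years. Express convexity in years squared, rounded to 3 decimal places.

38.529

With y = 0.083:
  t   CF        PV=CF/(1+0.083)^t    t·PV        t(t+1)·PV
  1     1,250.00     1,154.2013     1,154.2013       2,308.4026
  2     1,250.00     1,065.7445     2,131.4890       6,394.4670
  3     1,250.00       984.0669     2,952.2008      11,808.8033
  4     1,250.00       908.6491     3,634.5963      18,172.9814
  5     1,250.00       839.0111     4,195.0557      25,170.3344
  6     1,250.00       774.7102     4,648.2612      32,537.8283
  7    26,250.00    15,022.0814   105,154.5699     841,236.5592
  Σ                 20,748.4646   123,870.3742     937,629.3762
P = 20,748.4646.
Convexity = Σ t(t+1)·PV / [P·(1+y)²] = 937,629.3762 / (20,748.4646 × 1.172889) = 38.52905.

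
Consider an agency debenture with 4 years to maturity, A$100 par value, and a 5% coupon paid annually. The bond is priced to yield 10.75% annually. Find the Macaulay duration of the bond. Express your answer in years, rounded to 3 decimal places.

Periodic yield y = 0.1075. Discount each cash flow and weight by its year:
  t   CF        PV=CF/(1+0.1075)^t    t·PV
  1         5.00         4.5147         4.5147
  2         5.00         4.0765         8.1529
  3         5.00         3.6808        11.0423
  4       105.00        69.7934       279.1736
  Σ                     82.0653       302.8835
Price P = Σ PV = 82.0653.
Macaulay duration = Σ(t·PV) / P = 302.8835 / 82.0653 = 3.69076 years.

3.691 years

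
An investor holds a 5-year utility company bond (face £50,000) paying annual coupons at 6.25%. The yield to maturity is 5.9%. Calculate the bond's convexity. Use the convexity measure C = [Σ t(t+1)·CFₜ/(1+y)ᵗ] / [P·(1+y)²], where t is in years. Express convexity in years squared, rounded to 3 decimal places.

22.854

With y = 0.059:
  t   CF        PV=CF/(1+0.059)^t    t·PV        t(t+1)·PV
  1     3,125.00     2,950.8971     2,950.8971       5,901.7941
  2     3,125.00     2,786.4939     5,572.9879      16,718.9636
  3     3,125.00     2,631.2502     7,893.7505      31,575.0020
  4     3,125.00     2,484.6555     9,938.6220      49,693.1099
  5    53,125.00    39,885.8767   199,429.3836   1,196,576.3014
  Σ                 50,739.1734   225,785.6410   1,300,465.1711
P = 50,739.1734.
Convexity = Σ t(t+1)·PV / [P·(1+y)²] = 1,300,465.1711 / (50,739.1734 × 1.121481) = 22.85406.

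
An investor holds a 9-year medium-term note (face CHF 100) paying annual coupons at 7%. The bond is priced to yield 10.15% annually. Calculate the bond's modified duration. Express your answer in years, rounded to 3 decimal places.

Periodic yield y = 0.1015. First find Macaulay duration:
  t   CF        PV=CF/(1+0.1015)^t    t·PV
  1         7.00         6.3550         6.3550
  2         7.00         5.7694        11.5388
  3         7.00         5.2377        15.7132
  4         7.00         4.7551        19.0204
  5         7.00         4.3169        21.5847
  6         7.00         3.9191        23.5149
  7         7.00         3.5580        24.9060
  8         7.00         3.2301        25.8412
  9       107.00        44.8253       403.4278
  Σ                     81.9667       551.9019
P = 81.9667; Macaulay duration = 551.9019 / 81.9667 = 6.73324 years.
Modified duration = D_Mac / (1 + y) = 6.73324 / 1.1015 = 6.11279 years.

6.113 years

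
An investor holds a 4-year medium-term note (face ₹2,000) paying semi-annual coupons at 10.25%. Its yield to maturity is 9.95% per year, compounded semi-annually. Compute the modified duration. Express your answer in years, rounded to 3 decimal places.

3.223 years

Periodic yield y = 0.04975. First find Macaulay duration:
  t   CF        PV=CF/(1+0.04975)^t    t·PV
  1       102.50        97.6423        97.6423
  2       102.50        93.0148       186.0296
  3       102.50        88.6066       265.8199
  4       102.50        84.4074       337.6295
  5       102.50        80.4071       402.0355
  6       102.50        76.5964       459.5786
  7       102.50        72.9664       510.7645
  8     2,102.50     1,425.7682    11,406.1460
  Σ                  2,019.4092    13,665.6459
P = 2,019.4092; Macaulay duration = 13,665.6459 / 2,019.4092 = 6.76715 half-year periods = 3.38358 years.
Modified duration = D_Mac / (1 + y) = 3.38358 / 1.04975 = 3.22322 years.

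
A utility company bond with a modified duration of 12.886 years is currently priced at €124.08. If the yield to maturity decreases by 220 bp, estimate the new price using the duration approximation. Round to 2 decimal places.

€159.26

Duration approximation: ΔP/P ≈ -D_mod · Δy = -12.886 × (-0.022) = +0.283492.
New price ≈ 124.08 × (1 + 0.283492) = 159.25568736.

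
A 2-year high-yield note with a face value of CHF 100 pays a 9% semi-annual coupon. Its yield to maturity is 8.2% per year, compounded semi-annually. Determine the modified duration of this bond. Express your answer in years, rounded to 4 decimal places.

1.8016 years

Periodic yield y = 0.041. First find Macaulay duration:
  t   CF        PV=CF/(1+0.041)^t    t·PV
  1         4.50         4.3228         4.3228
  2         4.50         4.1525         8.3050
  3         4.50         3.9890        11.9669
  4       104.50        88.9843       355.9372
  Σ                    101.4485       380.5319
P = 101.4485; Macaulay duration = 380.5319 / 101.4485 = 3.75098 half-year periods = 1.87549 years.
Modified duration = D_Mac / (1 + y) = 1.87549 / 1.041 = 1.80163 years.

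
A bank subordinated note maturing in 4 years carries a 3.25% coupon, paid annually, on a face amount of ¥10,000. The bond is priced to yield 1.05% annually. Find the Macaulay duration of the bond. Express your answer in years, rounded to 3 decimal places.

3.823 years

Periodic yield y = 0.0105. Discount each cash flow and weight by its year:
  t   CF        PV=CF/(1+0.0105)^t    t·PV
  1       325.00       321.6230       321.6230
  2       325.00       318.2810       636.5620
  3       325.00       314.9738       944.9214
  4    10,325.00     9,902.4986    39,609.9943
  Σ                 10,857.3763    41,513.1007
Price P = Σ PV = 10,857.3763.
Macaulay duration = Σ(t·PV) / P = 41,513.1007 / 10,857.3763 = 3.82349 years.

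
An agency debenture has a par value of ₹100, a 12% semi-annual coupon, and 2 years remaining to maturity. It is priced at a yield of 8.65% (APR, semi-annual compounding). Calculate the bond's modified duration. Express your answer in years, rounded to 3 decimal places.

Periodic yield y = 0.04325. First find Macaulay duration:
  t   CF        PV=CF/(1+0.04325)^t    t·PV
  1         6.00         5.7513         5.7513
  2         6.00         5.5128        11.0257
  3         6.00         5.2843        15.8528
  4       106.00        89.4854       357.9417
  Σ                    106.0338       390.5715
P = 106.0338; Macaulay duration = 390.5715 / 106.0338 = 3.68346 half-year periods = 1.84173 years.
Modified duration = D_Mac / (1 + y) = 1.84173 / 1.04325 = 1.76538 years.

1.765 years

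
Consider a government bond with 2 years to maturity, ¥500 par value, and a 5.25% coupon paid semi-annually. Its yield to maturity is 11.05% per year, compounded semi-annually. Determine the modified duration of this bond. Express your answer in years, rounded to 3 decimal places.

1.819 years

Periodic yield y = 0.05525. First find Macaulay duration:
  t   CF        PV=CF/(1+0.05525)^t    t·PV
  1       13.125        12.4378        12.4378
  2       13.125        11.7866        23.5732
  3       13.125        11.1695        33.5085
  4      513.125       413.8107     1,655.2429
  Σ                    449.2046     1,724.7623
P = 449.2046; Macaulay duration = 1,724.7623 / 449.2046 = 3.83959 half-year periods = 1.91980 years.
Modified duration = D_Mac / (1 + y) = 1.91980 / 1.05525 = 1.81928 years.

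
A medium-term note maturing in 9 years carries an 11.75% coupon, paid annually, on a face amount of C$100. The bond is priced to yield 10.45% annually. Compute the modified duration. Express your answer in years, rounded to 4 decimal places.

5.5394 years

Periodic yield y = 0.1045. First find Macaulay duration:
  t   CF        PV=CF/(1+0.1045)^t    t·PV
  1        11.75        10.6383        10.6383
  2        11.75         9.6318        19.2636
  3        11.75         8.7205        26.1615
  4        11.75         7.8954        31.5817
  5        11.75         7.1484        35.7420
  6        11.75         6.4721        38.8325
  7        11.75         5.8597        41.0181
  8        11.75         5.3053        42.4426
  9       111.75        45.6832       411.1484
  Σ                    107.3547       656.8286
P = 107.3547; Macaulay duration = 656.8286 / 107.3547 = 6.11830 years.
Modified duration = D_Mac / (1 + y) = 6.11830 / 1.1045 = 5.53943 years.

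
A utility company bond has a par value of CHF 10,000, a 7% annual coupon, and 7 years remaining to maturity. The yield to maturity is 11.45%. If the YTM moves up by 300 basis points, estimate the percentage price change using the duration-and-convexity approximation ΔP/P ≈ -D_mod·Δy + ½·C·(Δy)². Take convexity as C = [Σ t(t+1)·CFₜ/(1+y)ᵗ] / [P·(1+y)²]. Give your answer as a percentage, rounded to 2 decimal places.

-13.56%

With y = 0.1145:
  t   CF        PV=CF/(1+0.1145)^t    t·PV        t(t+1)·PV
  1       700.00       628.0843       628.0843       1,256.1687
  2       700.00       563.5571     1,127.1141       3,381.3424
  3       700.00       505.6591     1,516.9773       6,067.9091
  4       700.00       453.7094     1,814.8375       9,074.1874
  5       700.00       407.0968     2,035.4839      12,212.9036
  6       700.00       365.2730     2,191.6382      15,341.4671
  7    10,700.00     5,009.8332    35,068.8325     280,550.6602
  Σ                  7,933.2129    44,382.9678     327,884.6385
P = 7,933.2129; D_Mac = 5.59458 yrs; D_mod = 5.01981 yrs; C = 33.27452.
Duration effect: -5.01981 × (+0.03) = -0.150594
Convexity effect: 0.5 × 33.27452 × (0.03)² = +0.0149735
ΔP/P ≈ -0.150594 + 0.0149735 = -0.135621 = -13.5621%.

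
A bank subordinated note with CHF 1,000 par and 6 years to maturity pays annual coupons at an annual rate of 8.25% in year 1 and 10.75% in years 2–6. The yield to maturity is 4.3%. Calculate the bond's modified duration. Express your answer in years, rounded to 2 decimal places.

Periodic yield y = 0.043. First find Macaulay duration:
  t   CF        PV=CF/(1+0.043)^t    t·PV
  1        82.50        79.0988        79.0988
  2       107.50        98.8189       197.6377
  3       107.50        94.7448       284.2345
  4       107.50        90.8388       363.3551
  5       107.50        87.0937       435.4687
  6     1,107.50       860.2762     5,161.6569
  Σ                  1,310.8711     6,521.4516
P = 1,310.8711; Macaulay duration = 6,521.4516 / 1,310.8711 = 4.97490 years.
Modified duration = D_Mac / (1 + y) = 4.97490 / 1.043 = 4.76980 years.

4.77 years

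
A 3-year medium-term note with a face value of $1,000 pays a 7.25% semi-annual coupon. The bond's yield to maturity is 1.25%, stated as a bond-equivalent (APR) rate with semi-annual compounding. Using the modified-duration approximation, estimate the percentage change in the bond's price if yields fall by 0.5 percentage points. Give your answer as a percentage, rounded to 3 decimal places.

Periodic yield y = 0.00625. Modified duration first:
  t   CF        PV=CF/(1+0.00625)^t    t·PV
  1        36.25        36.0248        36.0248
  2        36.25        35.8011        71.6022
  3        36.25        35.5787       106.7362
  4        36.25        35.3577       141.4309
  5        36.25        35.1381       175.6906
  6     1,036.25       998.2267     5,989.3602
  Σ                  1,176.1272     6,520.8450
P = 1,176.1272; D_Mac = 5.54434 half-year periods = 2.77217 yrs; D_mod = 2.77217/(1+0.00625) = 2.75495 yrs.
ΔP/P ≈ -D_mod · Δy = -2.75495 × (-0.005) = +0.013775 = +1.3775%.

+1.377%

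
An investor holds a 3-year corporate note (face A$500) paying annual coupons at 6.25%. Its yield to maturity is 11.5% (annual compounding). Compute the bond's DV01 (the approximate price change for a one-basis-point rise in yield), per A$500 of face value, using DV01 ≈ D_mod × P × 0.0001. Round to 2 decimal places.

Periodic yield y = 0.115.
  t   CF        PV=CF/(1+0.115)^t    t·PV
  1        31.25        28.0269        28.0269
  2        31.25        25.1362        50.2725
  3       531.25       383.2431     1,149.7293
  Σ                    436.4062     1,228.0287
P = 436.4062; D_Mac = 2.81396 yrs; D_mod = 2.52373 yrs.
DV01 ≈ 2.52373 × 436.4062 × 0.0001 = 0.110137.

A$0.11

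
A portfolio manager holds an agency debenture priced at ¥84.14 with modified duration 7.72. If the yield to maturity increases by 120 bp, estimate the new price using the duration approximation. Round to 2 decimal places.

Duration approximation: ΔP/P ≈ -D_mod · Δy = -7.72 × (+0.012) = -0.092640.
New price ≈ 84.14 × (1 - 0.092640) = 76.3452704.

¥76.35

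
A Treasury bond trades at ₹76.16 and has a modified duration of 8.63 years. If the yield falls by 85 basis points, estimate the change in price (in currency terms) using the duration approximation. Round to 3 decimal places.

+₹5.587

Duration approximation: ΔP/P ≈ -D_mod · Δy = -8.63 × (-0.0085) = +0.073355.
ΔP ≈ 76.16 × (+0.073355) = +5.5867168.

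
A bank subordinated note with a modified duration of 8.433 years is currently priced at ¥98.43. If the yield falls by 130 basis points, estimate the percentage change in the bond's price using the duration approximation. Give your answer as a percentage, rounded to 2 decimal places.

Duration approximation: ΔP/P ≈ -D_mod · Δy = -8.433 × (-0.013) = +0.109629.
As a percentage: +10.9629%.

+10.96%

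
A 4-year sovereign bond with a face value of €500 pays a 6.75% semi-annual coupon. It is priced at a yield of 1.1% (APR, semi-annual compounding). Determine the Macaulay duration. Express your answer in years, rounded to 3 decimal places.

3.619 years

Periodic yield y = 0.0055. Discount each cash flow and weight by its period:
  t   CF        PV=CF/(1+0.0055)^t    t·PV
  1       16.875        16.7827        16.7827
  2       16.875        16.6909        33.3818
  3       16.875        16.5996        49.7988
  4       16.875        16.5088        66.0352
  5       16.875        16.4185        82.0925
  6       16.875        16.3287        97.9721
  7       16.875        16.2394       113.6756
  8      516.875       494.6852     3,957.4817
  Σ                    610.2538     4,417.2204
Price P = Σ PV = 610.2538.
Macaulay duration = Σ(t·PV) / P = 4,417.2204 / 610.2538 = 7.23833 half-year periods.
In years: 7.23833 / 2 = 3.61917 years.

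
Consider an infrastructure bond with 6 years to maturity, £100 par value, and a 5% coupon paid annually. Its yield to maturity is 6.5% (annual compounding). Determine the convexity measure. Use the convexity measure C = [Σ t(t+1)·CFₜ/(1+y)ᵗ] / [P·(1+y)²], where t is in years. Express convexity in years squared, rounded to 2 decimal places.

31.33

With y = 0.065:
  t   CF        PV=CF/(1+0.065)^t    t·PV        t(t+1)·PV
  1         5.00         4.6948         4.6948           9.3897
  2         5.00         4.4083         8.8166          26.4498
  3         5.00         4.1392        12.4177          49.6709
  4         5.00         3.8866        15.5465          77.7323
  5         5.00         3.6494        18.2470         109.4821
  6       105.00        71.9601       431.7605       3,022.3235
  Σ                     92.7385       491.4831       3,295.0483
P = 92.7385.
Convexity = Σ t(t+1)·PV / [P·(1+y)²] = 3,295.0483 / (92.7385 × 1.134225) = 31.32583.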